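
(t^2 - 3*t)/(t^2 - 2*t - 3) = t/(t + 1)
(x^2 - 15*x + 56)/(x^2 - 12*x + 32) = (x - 7)/(x - 4)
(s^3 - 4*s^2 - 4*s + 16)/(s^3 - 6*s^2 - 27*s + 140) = (s^2 - 4)/(s^2 - 2*s - 35)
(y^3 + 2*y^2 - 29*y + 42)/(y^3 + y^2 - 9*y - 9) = (y^2 + 5*y - 14)/(y^2 + 4*y + 3)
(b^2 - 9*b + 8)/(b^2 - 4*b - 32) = (b - 1)/(b + 4)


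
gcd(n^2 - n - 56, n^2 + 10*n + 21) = n + 7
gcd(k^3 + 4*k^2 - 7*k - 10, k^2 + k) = k + 1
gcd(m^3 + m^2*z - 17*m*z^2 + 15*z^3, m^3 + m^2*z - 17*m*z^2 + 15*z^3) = m^3 + m^2*z - 17*m*z^2 + 15*z^3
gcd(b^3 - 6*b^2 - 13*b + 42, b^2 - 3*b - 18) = b + 3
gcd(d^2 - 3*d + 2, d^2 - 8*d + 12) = d - 2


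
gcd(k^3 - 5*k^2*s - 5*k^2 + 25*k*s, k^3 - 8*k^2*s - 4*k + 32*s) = 1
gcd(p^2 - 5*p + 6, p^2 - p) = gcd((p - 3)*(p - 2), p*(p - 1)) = 1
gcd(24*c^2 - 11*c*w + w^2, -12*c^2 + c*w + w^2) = -3*c + w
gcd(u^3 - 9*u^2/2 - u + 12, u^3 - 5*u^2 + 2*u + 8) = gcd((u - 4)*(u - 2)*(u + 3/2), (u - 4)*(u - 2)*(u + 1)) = u^2 - 6*u + 8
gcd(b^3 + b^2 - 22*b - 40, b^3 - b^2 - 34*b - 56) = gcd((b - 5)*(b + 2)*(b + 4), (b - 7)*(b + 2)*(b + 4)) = b^2 + 6*b + 8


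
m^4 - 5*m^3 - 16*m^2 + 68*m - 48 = (m - 6)*(m - 2)*(m - 1)*(m + 4)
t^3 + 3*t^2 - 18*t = t*(t - 3)*(t + 6)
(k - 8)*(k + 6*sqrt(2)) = k^2 - 8*k + 6*sqrt(2)*k - 48*sqrt(2)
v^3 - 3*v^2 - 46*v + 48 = (v - 8)*(v - 1)*(v + 6)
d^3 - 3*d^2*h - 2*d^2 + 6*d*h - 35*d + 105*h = (d - 7)*(d + 5)*(d - 3*h)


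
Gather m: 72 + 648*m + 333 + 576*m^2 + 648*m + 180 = 576*m^2 + 1296*m + 585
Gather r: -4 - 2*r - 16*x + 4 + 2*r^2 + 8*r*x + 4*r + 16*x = 2*r^2 + r*(8*x + 2)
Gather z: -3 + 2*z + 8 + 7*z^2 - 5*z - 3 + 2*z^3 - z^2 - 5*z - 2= 2*z^3 + 6*z^2 - 8*z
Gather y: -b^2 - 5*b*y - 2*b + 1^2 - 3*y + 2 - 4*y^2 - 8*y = -b^2 - 2*b - 4*y^2 + y*(-5*b - 11) + 3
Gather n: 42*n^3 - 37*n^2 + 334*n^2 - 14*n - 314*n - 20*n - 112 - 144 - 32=42*n^3 + 297*n^2 - 348*n - 288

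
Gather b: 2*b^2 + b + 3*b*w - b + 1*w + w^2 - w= 2*b^2 + 3*b*w + w^2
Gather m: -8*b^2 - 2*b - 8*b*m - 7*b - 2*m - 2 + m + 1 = -8*b^2 - 9*b + m*(-8*b - 1) - 1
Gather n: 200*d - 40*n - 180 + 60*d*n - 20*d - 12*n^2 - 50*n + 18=180*d - 12*n^2 + n*(60*d - 90) - 162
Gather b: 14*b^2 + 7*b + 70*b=14*b^2 + 77*b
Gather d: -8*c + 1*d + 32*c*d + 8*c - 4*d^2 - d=32*c*d - 4*d^2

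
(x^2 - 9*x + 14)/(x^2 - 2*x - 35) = (x - 2)/(x + 5)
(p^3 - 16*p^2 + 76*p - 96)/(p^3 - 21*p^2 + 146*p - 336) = (p - 2)/(p - 7)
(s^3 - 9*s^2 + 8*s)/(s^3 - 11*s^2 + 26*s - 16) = s/(s - 2)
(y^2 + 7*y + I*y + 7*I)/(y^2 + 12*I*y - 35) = (y^2 + y*(7 + I) + 7*I)/(y^2 + 12*I*y - 35)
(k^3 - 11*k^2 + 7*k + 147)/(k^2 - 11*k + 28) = (k^2 - 4*k - 21)/(k - 4)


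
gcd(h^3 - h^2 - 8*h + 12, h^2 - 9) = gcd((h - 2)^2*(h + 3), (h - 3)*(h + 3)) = h + 3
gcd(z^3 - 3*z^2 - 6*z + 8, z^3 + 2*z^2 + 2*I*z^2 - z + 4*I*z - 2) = z + 2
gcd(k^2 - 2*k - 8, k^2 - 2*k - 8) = k^2 - 2*k - 8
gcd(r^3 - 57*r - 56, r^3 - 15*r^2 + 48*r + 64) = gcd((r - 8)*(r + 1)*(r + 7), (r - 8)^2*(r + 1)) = r^2 - 7*r - 8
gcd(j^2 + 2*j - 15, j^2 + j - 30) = 1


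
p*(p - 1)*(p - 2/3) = p^3 - 5*p^2/3 + 2*p/3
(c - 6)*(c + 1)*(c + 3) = c^3 - 2*c^2 - 21*c - 18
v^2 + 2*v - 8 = (v - 2)*(v + 4)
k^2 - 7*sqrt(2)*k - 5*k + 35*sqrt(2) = (k - 5)*(k - 7*sqrt(2))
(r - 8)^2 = r^2 - 16*r + 64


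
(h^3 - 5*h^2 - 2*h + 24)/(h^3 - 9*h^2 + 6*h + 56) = (h - 3)/(h - 7)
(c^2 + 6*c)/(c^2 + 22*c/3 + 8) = 3*c/(3*c + 4)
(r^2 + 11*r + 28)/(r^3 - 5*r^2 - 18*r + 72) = (r + 7)/(r^2 - 9*r + 18)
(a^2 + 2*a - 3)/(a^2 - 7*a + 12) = (a^2 + 2*a - 3)/(a^2 - 7*a + 12)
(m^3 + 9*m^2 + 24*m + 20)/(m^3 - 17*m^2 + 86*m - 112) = (m^3 + 9*m^2 + 24*m + 20)/(m^3 - 17*m^2 + 86*m - 112)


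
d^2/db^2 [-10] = 0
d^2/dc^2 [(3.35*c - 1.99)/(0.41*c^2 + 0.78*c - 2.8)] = ((0.82*c + 0.78)*(1.64*c + 1.56)*(3.35*c - 1.99) - (8.241*c + 3.5942)*(0.41*c^2 + 0.78*c - 2.8))/(0.41*c^2 + 0.78*c - 2.8)^3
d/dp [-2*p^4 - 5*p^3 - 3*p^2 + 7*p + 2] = -8*p^3 - 15*p^2 - 6*p + 7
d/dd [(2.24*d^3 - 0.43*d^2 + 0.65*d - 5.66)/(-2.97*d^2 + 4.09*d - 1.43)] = (-6.6528*d^4 + 18.3232*d^3 - 9.4378*d^2 - 32.3906*d + 22.2199)/(8.8209*d^4 - 24.2946*d^3 + 25.2223*d^2 - 11.6974*d + 2.0449)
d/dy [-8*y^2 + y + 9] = 1 - 16*y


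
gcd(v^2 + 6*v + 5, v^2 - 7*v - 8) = v + 1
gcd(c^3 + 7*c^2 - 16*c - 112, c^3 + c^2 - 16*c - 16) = c^2 - 16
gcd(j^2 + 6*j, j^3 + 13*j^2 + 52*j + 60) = j + 6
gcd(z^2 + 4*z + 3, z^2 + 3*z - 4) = 1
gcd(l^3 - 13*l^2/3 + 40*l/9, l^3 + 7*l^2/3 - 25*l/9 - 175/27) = l - 5/3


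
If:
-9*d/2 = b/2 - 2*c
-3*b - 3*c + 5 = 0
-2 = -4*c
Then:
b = 7/6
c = 1/2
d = 5/54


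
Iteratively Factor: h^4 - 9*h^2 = (h)*(h^3 - 9*h) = h*(h + 3)*(h^2 - 3*h) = h*(h - 3)*(h + 3)*(h)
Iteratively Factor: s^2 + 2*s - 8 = (s - 2)*(s + 4)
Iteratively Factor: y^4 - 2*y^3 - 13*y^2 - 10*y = (y - 5)*(y^3 + 3*y^2 + 2*y) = (y - 5)*(y + 2)*(y^2 + y) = (y - 5)*(y + 1)*(y + 2)*(y)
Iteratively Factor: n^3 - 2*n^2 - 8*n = (n - 4)*(n^2 + 2*n) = n*(n - 4)*(n + 2)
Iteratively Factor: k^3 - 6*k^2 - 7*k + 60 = (k - 4)*(k^2 - 2*k - 15) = (k - 4)*(k + 3)*(k - 5)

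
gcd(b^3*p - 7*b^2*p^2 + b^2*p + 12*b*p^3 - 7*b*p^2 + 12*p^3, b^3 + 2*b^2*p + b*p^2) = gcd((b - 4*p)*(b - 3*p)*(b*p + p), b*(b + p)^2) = 1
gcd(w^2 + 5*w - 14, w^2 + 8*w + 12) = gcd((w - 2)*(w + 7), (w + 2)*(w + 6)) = 1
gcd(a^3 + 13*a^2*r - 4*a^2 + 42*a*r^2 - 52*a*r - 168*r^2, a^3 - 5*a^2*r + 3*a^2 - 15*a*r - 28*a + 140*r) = a - 4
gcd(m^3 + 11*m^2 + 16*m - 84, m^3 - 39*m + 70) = m^2 + 5*m - 14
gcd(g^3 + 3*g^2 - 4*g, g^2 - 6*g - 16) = 1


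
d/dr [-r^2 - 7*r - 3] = -2*r - 7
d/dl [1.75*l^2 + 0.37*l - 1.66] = 3.5*l + 0.37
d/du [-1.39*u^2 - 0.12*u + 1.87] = -2.78*u - 0.12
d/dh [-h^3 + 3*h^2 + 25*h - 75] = -3*h^2 + 6*h + 25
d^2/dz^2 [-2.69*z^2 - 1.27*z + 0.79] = -5.38000000000000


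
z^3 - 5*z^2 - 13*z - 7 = (z - 7)*(z + 1)^2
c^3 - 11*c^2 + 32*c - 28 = (c - 7)*(c - 2)^2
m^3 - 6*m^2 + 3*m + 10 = (m - 5)*(m - 2)*(m + 1)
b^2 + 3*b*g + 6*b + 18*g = (b + 6)*(b + 3*g)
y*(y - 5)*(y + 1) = y^3 - 4*y^2 - 5*y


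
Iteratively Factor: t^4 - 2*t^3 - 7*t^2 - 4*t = (t)*(t^3 - 2*t^2 - 7*t - 4) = t*(t + 1)*(t^2 - 3*t - 4) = t*(t - 4)*(t + 1)*(t + 1)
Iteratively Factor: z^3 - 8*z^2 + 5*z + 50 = (z - 5)*(z^2 - 3*z - 10) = (z - 5)*(z + 2)*(z - 5)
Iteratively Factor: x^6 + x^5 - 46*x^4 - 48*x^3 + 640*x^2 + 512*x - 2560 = (x + 4)*(x^5 - 3*x^4 - 34*x^3 + 88*x^2 + 288*x - 640) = (x + 4)^2*(x^4 - 7*x^3 - 6*x^2 + 112*x - 160) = (x - 2)*(x + 4)^2*(x^3 - 5*x^2 - 16*x + 80) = (x - 2)*(x + 4)^3*(x^2 - 9*x + 20) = (x - 5)*(x - 2)*(x + 4)^3*(x - 4)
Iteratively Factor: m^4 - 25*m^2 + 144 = (m + 4)*(m^3 - 4*m^2 - 9*m + 36) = (m - 3)*(m + 4)*(m^2 - m - 12) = (m - 3)*(m + 3)*(m + 4)*(m - 4)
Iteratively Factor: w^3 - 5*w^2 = (w - 5)*(w^2) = w*(w - 5)*(w)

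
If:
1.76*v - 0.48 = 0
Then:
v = 0.27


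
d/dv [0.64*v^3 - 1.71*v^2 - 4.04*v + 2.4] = 1.92*v^2 - 3.42*v - 4.04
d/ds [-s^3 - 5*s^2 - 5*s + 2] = -3*s^2 - 10*s - 5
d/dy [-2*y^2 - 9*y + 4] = -4*y - 9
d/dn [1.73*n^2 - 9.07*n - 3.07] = 3.46*n - 9.07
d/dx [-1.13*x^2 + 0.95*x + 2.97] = 0.95 - 2.26*x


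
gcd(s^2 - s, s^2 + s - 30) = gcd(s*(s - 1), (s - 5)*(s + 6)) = 1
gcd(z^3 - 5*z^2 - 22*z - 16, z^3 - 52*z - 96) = z^2 - 6*z - 16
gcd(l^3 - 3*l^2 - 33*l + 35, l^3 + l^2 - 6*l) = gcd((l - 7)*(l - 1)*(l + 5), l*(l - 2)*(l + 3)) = 1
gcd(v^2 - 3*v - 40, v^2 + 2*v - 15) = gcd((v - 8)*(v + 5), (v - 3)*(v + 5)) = v + 5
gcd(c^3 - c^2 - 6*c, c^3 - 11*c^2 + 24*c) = c^2 - 3*c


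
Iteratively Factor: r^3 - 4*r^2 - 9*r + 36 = (r - 4)*(r^2 - 9) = (r - 4)*(r - 3)*(r + 3)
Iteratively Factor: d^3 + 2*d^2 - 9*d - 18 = (d + 3)*(d^2 - d - 6) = (d + 2)*(d + 3)*(d - 3)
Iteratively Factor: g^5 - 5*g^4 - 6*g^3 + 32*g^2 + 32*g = (g - 4)*(g^4 - g^3 - 10*g^2 - 8*g) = (g - 4)*(g + 1)*(g^3 - 2*g^2 - 8*g) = (g - 4)^2*(g + 1)*(g^2 + 2*g) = g*(g - 4)^2*(g + 1)*(g + 2)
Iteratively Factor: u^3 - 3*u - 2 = (u + 1)*(u^2 - u - 2) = (u - 2)*(u + 1)*(u + 1)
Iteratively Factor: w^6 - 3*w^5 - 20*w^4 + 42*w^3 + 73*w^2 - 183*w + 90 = (w - 1)*(w^5 - 2*w^4 - 22*w^3 + 20*w^2 + 93*w - 90) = (w - 2)*(w - 1)*(w^4 - 22*w^2 - 24*w + 45) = (w - 2)*(w - 1)^2*(w^3 + w^2 - 21*w - 45) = (w - 2)*(w - 1)^2*(w + 3)*(w^2 - 2*w - 15) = (w - 5)*(w - 2)*(w - 1)^2*(w + 3)*(w + 3)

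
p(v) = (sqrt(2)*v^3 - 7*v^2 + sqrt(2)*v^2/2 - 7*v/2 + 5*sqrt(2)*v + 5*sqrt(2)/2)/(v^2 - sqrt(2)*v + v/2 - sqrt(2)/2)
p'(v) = (-2*v - 1/2 + sqrt(2))*(sqrt(2)*v^3 - 7*v^2 + sqrt(2)*v^2/2 - 7*v/2 + 5*sqrt(2)*v + 5*sqrt(2)/2)/(v^2 - sqrt(2)*v + v/2 - sqrt(2)/2)^2 + (3*sqrt(2)*v^2 - 14*v + sqrt(2)*v - 7/2 + 5*sqrt(2))/(v^2 - sqrt(2)*v + v/2 - sqrt(2)/2) = (sqrt(2)*v^2 - 4*v + 2*sqrt(2))/(v^2 - 2*sqrt(2)*v + 2)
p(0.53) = -4.25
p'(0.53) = 1.41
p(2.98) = -0.79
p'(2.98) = 1.41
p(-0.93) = -6.32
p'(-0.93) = 1.41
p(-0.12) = -5.17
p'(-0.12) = 1.41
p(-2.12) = -8.00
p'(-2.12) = 1.41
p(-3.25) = -9.60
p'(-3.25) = 1.41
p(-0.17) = -5.24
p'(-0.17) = 1.41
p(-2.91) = -9.12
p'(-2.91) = 1.41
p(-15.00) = -26.21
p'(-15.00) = 1.41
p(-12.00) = -21.97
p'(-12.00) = 1.41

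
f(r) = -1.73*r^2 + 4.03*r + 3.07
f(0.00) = 3.07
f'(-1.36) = 8.74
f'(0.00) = 4.03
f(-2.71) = -20.56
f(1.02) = 5.38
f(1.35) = 5.36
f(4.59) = -14.88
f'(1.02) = 0.50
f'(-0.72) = 6.52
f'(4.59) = -11.85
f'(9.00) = -27.11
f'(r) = 4.03 - 3.46*r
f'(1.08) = 0.29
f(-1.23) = -4.50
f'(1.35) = -0.64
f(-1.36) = -5.61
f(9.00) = -100.79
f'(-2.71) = 13.41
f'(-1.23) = 8.29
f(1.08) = 5.40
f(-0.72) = -0.73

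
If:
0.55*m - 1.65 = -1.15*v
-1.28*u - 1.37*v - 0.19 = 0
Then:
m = 3.0 - 2.09090909090909*v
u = -1.0703125*v - 0.1484375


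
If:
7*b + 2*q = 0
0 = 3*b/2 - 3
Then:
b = 2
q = -7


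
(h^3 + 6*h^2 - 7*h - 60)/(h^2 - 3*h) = h + 9 + 20/h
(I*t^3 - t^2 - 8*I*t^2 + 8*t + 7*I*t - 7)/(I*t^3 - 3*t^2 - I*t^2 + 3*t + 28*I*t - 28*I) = (t^2 + t*(-7 + I) - 7*I)/(t^2 + 3*I*t + 28)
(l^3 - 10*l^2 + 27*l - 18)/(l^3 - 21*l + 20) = (l^2 - 9*l + 18)/(l^2 + l - 20)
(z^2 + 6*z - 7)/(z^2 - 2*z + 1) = (z + 7)/(z - 1)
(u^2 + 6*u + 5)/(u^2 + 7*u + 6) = (u + 5)/(u + 6)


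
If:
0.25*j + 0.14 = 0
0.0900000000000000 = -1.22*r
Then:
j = -0.56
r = -0.07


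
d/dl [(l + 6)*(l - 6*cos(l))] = l + (l + 6)*(6*sin(l) + 1) - 6*cos(l)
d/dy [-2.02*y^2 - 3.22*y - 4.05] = -4.04*y - 3.22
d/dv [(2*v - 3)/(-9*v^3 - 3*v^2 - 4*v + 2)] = (36*v^3 - 75*v^2 - 18*v - 8)/(81*v^6 + 54*v^5 + 81*v^4 - 12*v^3 + 4*v^2 - 16*v + 4)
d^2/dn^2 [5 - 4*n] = 0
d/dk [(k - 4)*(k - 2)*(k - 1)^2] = 4*k^3 - 24*k^2 + 42*k - 22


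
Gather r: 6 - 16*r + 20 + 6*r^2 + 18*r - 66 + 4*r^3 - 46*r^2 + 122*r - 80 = 4*r^3 - 40*r^2 + 124*r - 120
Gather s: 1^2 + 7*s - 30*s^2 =-30*s^2 + 7*s + 1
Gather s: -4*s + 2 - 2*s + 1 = 3 - 6*s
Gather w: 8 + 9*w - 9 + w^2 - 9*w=w^2 - 1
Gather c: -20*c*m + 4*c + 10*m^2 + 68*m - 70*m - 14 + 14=c*(4 - 20*m) + 10*m^2 - 2*m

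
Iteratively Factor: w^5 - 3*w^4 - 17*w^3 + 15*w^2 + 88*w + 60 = (w - 5)*(w^4 + 2*w^3 - 7*w^2 - 20*w - 12) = (w - 5)*(w - 3)*(w^3 + 5*w^2 + 8*w + 4) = (w - 5)*(w - 3)*(w + 2)*(w^2 + 3*w + 2) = (w - 5)*(w - 3)*(w + 2)^2*(w + 1)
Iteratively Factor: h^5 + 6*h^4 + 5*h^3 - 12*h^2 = (h - 1)*(h^4 + 7*h^3 + 12*h^2) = h*(h - 1)*(h^3 + 7*h^2 + 12*h) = h*(h - 1)*(h + 4)*(h^2 + 3*h) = h*(h - 1)*(h + 3)*(h + 4)*(h)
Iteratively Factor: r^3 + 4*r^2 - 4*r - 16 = (r - 2)*(r^2 + 6*r + 8) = (r - 2)*(r + 4)*(r + 2)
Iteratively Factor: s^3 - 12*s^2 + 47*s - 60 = (s - 3)*(s^2 - 9*s + 20) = (s - 5)*(s - 3)*(s - 4)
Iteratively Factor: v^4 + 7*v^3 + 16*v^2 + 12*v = (v)*(v^3 + 7*v^2 + 16*v + 12) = v*(v + 3)*(v^2 + 4*v + 4) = v*(v + 2)*(v + 3)*(v + 2)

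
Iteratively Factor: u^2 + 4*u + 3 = (u + 3)*(u + 1)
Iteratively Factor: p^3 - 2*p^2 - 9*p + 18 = (p - 2)*(p^2 - 9) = (p - 2)*(p + 3)*(p - 3)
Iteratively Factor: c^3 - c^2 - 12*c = (c)*(c^2 - c - 12) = c*(c - 4)*(c + 3)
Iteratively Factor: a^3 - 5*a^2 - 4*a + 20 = (a - 5)*(a^2 - 4) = (a - 5)*(a - 2)*(a + 2)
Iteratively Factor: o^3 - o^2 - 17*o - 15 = (o + 3)*(o^2 - 4*o - 5) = (o + 1)*(o + 3)*(o - 5)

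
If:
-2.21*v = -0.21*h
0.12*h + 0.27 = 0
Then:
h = -2.25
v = -0.21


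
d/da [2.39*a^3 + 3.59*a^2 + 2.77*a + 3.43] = 7.17*a^2 + 7.18*a + 2.77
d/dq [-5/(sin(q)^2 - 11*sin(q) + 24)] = 5*(2*sin(q) - 11)*cos(q)/(sin(q)^2 - 11*sin(q) + 24)^2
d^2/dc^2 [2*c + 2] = 0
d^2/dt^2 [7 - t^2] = -2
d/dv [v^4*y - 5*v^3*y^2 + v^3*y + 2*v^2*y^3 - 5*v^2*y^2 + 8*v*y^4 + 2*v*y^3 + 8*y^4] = y*(4*v^3 - 15*v^2*y + 3*v^2 + 4*v*y^2 - 10*v*y + 8*y^3 + 2*y^2)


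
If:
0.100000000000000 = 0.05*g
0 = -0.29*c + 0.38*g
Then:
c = 2.62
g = 2.00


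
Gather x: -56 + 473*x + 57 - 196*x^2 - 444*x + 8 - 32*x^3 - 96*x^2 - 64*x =-32*x^3 - 292*x^2 - 35*x + 9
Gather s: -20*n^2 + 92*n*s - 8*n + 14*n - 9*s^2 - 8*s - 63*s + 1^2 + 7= -20*n^2 + 6*n - 9*s^2 + s*(92*n - 71) + 8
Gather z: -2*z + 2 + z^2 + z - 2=z^2 - z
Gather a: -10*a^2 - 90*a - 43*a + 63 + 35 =-10*a^2 - 133*a + 98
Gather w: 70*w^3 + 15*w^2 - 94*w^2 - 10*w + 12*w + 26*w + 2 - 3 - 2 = 70*w^3 - 79*w^2 + 28*w - 3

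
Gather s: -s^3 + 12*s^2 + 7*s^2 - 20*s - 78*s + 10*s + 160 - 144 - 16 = -s^3 + 19*s^2 - 88*s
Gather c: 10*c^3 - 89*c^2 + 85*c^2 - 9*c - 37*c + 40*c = 10*c^3 - 4*c^2 - 6*c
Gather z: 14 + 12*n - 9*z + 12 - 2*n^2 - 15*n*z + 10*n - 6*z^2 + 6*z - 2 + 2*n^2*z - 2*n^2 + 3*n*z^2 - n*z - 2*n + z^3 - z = -4*n^2 + 20*n + z^3 + z^2*(3*n - 6) + z*(2*n^2 - 16*n - 4) + 24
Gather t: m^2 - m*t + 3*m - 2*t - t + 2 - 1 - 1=m^2 + 3*m + t*(-m - 3)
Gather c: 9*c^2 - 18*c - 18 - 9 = 9*c^2 - 18*c - 27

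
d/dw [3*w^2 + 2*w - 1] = 6*w + 2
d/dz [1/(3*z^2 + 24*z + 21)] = 2*(-z - 4)/(3*(z^2 + 8*z + 7)^2)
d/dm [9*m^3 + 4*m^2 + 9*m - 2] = 27*m^2 + 8*m + 9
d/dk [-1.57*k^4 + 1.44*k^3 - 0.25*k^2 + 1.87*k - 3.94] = -6.28*k^3 + 4.32*k^2 - 0.5*k + 1.87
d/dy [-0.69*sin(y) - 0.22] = -0.69*cos(y)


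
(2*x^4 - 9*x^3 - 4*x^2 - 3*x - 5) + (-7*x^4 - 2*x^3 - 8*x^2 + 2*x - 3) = -5*x^4 - 11*x^3 - 12*x^2 - x - 8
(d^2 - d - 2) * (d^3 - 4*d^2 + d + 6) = d^5 - 5*d^4 + 3*d^3 + 13*d^2 - 8*d - 12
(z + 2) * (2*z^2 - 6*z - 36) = 2*z^3 - 2*z^2 - 48*z - 72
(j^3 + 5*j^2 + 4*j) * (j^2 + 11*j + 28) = j^5 + 16*j^4 + 87*j^3 + 184*j^2 + 112*j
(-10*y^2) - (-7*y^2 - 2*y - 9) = -3*y^2 + 2*y + 9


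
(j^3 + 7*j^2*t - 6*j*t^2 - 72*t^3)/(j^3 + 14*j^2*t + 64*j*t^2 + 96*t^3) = (j - 3*t)/(j + 4*t)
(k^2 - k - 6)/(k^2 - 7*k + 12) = (k + 2)/(k - 4)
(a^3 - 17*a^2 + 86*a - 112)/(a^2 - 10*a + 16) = a - 7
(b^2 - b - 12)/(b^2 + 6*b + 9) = (b - 4)/(b + 3)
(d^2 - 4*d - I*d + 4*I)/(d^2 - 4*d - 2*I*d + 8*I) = (d - I)/(d - 2*I)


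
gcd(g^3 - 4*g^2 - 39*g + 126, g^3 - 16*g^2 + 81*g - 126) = g^2 - 10*g + 21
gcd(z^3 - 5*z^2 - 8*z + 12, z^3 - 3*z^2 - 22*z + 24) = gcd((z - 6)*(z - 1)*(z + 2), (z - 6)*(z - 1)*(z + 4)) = z^2 - 7*z + 6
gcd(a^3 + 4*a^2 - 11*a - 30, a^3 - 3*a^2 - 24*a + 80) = a + 5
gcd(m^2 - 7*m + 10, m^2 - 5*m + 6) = m - 2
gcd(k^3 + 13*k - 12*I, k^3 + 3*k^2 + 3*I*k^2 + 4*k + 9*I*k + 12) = k^2 + 3*I*k + 4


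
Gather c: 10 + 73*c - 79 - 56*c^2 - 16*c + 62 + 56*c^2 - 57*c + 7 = 0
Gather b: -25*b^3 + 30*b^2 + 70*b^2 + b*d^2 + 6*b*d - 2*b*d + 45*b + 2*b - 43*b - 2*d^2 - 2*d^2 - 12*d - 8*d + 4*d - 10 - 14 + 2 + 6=-25*b^3 + 100*b^2 + b*(d^2 + 4*d + 4) - 4*d^2 - 16*d - 16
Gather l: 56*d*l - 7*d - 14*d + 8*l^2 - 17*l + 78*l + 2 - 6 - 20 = -21*d + 8*l^2 + l*(56*d + 61) - 24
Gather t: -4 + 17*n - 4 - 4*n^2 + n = -4*n^2 + 18*n - 8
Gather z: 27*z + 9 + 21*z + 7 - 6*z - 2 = 42*z + 14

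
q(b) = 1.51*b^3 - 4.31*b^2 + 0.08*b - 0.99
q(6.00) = 170.49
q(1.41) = -5.21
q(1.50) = -5.47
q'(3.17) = 18.28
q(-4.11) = -178.96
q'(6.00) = 111.44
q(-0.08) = -1.02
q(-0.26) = -1.33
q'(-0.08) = 0.80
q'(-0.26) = 2.63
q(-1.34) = -12.47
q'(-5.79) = 201.85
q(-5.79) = -439.04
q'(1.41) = -3.07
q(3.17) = 4.05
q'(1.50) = -2.66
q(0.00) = -0.99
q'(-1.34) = 19.76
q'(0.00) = 0.08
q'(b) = 4.53*b^2 - 8.62*b + 0.08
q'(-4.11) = 112.03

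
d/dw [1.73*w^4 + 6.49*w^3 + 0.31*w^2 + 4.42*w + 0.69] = 6.92*w^3 + 19.47*w^2 + 0.62*w + 4.42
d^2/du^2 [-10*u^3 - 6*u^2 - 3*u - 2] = -60*u - 12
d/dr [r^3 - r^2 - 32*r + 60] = 3*r^2 - 2*r - 32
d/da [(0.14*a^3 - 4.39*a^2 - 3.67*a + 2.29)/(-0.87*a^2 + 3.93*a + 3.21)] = (-0.1218*a^4 + 1.1004*a^3 - 19.0974*a^2 - 24.1992*a - 20.7804)/(0.7569*a^4 - 6.8382*a^3 + 9.8595*a^2 + 25.2306*a + 10.3041)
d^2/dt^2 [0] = 0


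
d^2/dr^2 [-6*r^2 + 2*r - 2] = -12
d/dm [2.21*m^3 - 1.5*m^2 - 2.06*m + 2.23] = 6.63*m^2 - 3.0*m - 2.06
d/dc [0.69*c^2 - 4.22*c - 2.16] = 1.38*c - 4.22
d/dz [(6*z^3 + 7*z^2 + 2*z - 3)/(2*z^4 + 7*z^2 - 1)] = 2*(-6*z^6 - 14*z^5 + 15*z^4 + 12*z^3 - 16*z^2 + 14*z - 1)/(4*z^8 + 28*z^6 + 45*z^4 - 14*z^2 + 1)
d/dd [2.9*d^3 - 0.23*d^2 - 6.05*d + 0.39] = 8.7*d^2 - 0.46*d - 6.05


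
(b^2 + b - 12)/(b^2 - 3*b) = (b + 4)/b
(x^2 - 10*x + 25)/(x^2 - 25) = (x - 5)/(x + 5)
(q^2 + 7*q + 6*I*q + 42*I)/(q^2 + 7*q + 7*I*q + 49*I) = (q + 6*I)/(q + 7*I)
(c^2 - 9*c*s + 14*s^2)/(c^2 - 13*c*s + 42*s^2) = (-c + 2*s)/(-c + 6*s)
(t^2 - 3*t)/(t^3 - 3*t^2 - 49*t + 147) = t/(t^2 - 49)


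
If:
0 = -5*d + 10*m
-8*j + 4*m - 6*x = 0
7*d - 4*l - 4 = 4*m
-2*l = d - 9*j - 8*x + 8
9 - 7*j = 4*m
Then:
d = -114/5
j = 39/5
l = -59/2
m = -57/5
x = -18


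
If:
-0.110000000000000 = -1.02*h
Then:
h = 0.11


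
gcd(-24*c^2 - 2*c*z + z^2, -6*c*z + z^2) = -6*c + z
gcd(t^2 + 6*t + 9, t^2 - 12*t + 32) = 1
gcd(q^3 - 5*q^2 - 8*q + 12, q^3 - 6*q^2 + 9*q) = 1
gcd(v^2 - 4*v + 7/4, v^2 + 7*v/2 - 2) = v - 1/2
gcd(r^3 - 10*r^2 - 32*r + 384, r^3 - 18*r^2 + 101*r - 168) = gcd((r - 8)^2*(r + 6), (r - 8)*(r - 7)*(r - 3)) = r - 8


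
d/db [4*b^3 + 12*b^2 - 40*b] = 12*b^2 + 24*b - 40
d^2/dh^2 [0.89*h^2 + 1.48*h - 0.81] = 1.78000000000000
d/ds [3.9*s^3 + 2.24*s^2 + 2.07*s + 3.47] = 11.7*s^2 + 4.48*s + 2.07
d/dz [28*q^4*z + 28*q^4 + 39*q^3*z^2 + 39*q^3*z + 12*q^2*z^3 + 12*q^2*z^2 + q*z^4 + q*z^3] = q*(28*q^3 + 78*q^2*z + 39*q^2 + 36*q*z^2 + 24*q*z + 4*z^3 + 3*z^2)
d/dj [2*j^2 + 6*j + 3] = 4*j + 6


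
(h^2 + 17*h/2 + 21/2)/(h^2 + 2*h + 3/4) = 2*(h + 7)/(2*h + 1)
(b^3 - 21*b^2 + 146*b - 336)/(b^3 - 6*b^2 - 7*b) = (b^2 - 14*b + 48)/(b*(b + 1))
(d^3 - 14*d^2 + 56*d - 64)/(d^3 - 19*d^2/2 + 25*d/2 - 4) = 2*(d^2 - 6*d + 8)/(2*d^2 - 3*d + 1)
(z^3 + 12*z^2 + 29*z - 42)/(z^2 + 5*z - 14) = (z^2 + 5*z - 6)/(z - 2)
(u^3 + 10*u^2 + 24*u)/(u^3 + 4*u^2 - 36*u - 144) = u/(u - 6)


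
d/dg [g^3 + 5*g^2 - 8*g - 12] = 3*g^2 + 10*g - 8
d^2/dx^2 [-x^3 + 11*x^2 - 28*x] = 22 - 6*x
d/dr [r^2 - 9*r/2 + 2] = 2*r - 9/2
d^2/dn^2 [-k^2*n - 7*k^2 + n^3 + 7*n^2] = 6*n + 14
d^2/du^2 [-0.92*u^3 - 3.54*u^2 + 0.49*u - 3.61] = -5.52*u - 7.08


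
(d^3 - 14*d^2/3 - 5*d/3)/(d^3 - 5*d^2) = (d + 1/3)/d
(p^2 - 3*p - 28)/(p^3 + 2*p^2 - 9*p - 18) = (p^2 - 3*p - 28)/(p^3 + 2*p^2 - 9*p - 18)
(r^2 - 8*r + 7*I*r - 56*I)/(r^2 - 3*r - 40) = (r + 7*I)/(r + 5)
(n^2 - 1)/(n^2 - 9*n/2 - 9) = 2*(1 - n^2)/(-2*n^2 + 9*n + 18)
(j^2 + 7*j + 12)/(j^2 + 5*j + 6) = (j + 4)/(j + 2)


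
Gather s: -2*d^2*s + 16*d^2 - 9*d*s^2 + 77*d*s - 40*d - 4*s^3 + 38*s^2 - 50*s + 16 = 16*d^2 - 40*d - 4*s^3 + s^2*(38 - 9*d) + s*(-2*d^2 + 77*d - 50) + 16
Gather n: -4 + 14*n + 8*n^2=8*n^2 + 14*n - 4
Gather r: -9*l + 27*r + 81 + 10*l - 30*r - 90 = l - 3*r - 9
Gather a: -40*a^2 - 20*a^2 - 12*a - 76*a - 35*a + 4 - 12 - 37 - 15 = -60*a^2 - 123*a - 60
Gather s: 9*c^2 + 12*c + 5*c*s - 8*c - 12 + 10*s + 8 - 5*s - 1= 9*c^2 + 4*c + s*(5*c + 5) - 5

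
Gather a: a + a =2*a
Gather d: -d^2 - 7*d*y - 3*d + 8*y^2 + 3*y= -d^2 + d*(-7*y - 3) + 8*y^2 + 3*y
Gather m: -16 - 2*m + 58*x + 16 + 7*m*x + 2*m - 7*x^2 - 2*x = 7*m*x - 7*x^2 + 56*x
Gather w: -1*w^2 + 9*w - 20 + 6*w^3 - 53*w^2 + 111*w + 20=6*w^3 - 54*w^2 + 120*w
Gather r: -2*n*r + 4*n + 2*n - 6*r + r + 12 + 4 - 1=6*n + r*(-2*n - 5) + 15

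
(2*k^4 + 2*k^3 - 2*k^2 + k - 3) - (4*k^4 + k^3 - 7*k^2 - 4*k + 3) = -2*k^4 + k^3 + 5*k^2 + 5*k - 6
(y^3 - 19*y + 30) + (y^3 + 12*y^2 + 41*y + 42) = 2*y^3 + 12*y^2 + 22*y + 72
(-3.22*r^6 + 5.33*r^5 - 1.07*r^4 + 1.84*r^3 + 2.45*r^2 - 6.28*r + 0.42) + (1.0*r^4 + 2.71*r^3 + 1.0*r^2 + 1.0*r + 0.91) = -3.22*r^6 + 5.33*r^5 - 0.0700000000000001*r^4 + 4.55*r^3 + 3.45*r^2 - 5.28*r + 1.33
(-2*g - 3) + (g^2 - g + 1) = g^2 - 3*g - 2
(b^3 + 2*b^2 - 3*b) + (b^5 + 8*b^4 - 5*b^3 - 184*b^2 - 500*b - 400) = b^5 + 8*b^4 - 4*b^3 - 182*b^2 - 503*b - 400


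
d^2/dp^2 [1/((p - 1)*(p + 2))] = 2*((p - 1)^2 + (p - 1)*(p + 2) + (p + 2)^2)/((p - 1)^3*(p + 2)^3)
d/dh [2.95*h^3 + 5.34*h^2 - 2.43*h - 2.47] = 8.85*h^2 + 10.68*h - 2.43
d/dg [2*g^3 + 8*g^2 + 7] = 2*g*(3*g + 8)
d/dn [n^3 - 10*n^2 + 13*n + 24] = 3*n^2 - 20*n + 13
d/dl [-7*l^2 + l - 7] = 1 - 14*l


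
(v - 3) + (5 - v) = 2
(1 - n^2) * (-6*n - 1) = 6*n^3 + n^2 - 6*n - 1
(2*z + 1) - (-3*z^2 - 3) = 3*z^2 + 2*z + 4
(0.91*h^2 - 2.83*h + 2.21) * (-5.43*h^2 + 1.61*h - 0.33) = -4.9413*h^4 + 16.832*h^3 - 16.8569*h^2 + 4.492*h - 0.7293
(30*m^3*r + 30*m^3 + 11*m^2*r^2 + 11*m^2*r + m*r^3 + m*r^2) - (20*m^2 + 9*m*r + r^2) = 30*m^3*r + 30*m^3 + 11*m^2*r^2 + 11*m^2*r - 20*m^2 + m*r^3 + m*r^2 - 9*m*r - r^2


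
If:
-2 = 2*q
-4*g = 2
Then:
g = -1/2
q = -1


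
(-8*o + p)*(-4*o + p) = 32*o^2 - 12*o*p + p^2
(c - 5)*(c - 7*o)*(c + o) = c^3 - 6*c^2*o - 5*c^2 - 7*c*o^2 + 30*c*o + 35*o^2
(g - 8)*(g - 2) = g^2 - 10*g + 16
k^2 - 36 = (k - 6)*(k + 6)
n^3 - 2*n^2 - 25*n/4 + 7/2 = (n - 7/2)*(n - 1/2)*(n + 2)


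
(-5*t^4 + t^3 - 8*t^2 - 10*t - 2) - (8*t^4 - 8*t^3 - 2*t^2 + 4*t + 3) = -13*t^4 + 9*t^3 - 6*t^2 - 14*t - 5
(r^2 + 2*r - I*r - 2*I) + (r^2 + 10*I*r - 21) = 2*r^2 + 2*r + 9*I*r - 21 - 2*I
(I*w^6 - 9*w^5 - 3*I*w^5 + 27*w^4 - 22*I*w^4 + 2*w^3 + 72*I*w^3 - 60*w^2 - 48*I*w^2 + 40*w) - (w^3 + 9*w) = I*w^6 - 9*w^5 - 3*I*w^5 + 27*w^4 - 22*I*w^4 + w^3 + 72*I*w^3 - 60*w^2 - 48*I*w^2 + 31*w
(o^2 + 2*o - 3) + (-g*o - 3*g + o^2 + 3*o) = -g*o - 3*g + 2*o^2 + 5*o - 3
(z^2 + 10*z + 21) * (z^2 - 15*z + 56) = z^4 - 5*z^3 - 73*z^2 + 245*z + 1176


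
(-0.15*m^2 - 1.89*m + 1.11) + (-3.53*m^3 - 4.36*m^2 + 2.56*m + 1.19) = -3.53*m^3 - 4.51*m^2 + 0.67*m + 2.3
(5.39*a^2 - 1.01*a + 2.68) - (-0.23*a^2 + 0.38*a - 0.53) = 5.62*a^2 - 1.39*a + 3.21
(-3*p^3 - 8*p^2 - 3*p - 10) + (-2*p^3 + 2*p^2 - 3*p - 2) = -5*p^3 - 6*p^2 - 6*p - 12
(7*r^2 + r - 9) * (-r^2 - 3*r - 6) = -7*r^4 - 22*r^3 - 36*r^2 + 21*r + 54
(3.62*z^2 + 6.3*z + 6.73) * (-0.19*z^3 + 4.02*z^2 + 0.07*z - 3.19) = -0.6878*z^5 + 13.3554*z^4 + 24.3007*z^3 + 15.9478*z^2 - 19.6259*z - 21.4687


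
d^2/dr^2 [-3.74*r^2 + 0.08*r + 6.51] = -7.48000000000000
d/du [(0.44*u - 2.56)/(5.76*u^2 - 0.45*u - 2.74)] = (-2.5344*u^2 + 29.4912*u - 2.3576)/(33.1776*u^4 - 5.184*u^3 - 31.3623*u^2 + 2.466*u + 7.5076)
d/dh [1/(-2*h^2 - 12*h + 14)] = (h + 3)/(h^2 + 6*h - 7)^2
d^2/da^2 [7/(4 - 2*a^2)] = 7*(-3*a^2 - 2)/(a^2 - 2)^3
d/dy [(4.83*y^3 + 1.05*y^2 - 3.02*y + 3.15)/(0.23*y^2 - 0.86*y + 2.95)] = (1.1109*y^4 - 8.3076*y^3 + 42.5371*y^2 + 4.746*y - 6.2)/(0.0529*y^4 - 0.3956*y^3 + 2.0966*y^2 - 5.074*y + 8.7025)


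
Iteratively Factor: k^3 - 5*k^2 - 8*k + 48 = (k + 3)*(k^2 - 8*k + 16) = (k - 4)*(k + 3)*(k - 4)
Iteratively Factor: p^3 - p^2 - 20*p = (p - 5)*(p^2 + 4*p) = (p - 5)*(p + 4)*(p)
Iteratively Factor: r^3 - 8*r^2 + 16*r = (r)*(r^2 - 8*r + 16) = r*(r - 4)*(r - 4)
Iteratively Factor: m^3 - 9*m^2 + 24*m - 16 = (m - 4)*(m^2 - 5*m + 4) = (m - 4)*(m - 1)*(m - 4)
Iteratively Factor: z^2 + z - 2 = (z - 1)*(z + 2)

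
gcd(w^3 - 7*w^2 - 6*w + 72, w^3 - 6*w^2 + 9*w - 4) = w - 4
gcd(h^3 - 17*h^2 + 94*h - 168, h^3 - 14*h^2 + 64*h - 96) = h^2 - 10*h + 24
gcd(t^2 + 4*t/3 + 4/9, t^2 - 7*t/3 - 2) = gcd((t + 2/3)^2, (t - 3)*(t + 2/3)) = t + 2/3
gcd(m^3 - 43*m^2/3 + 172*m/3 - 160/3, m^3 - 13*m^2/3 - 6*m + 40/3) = m^2 - 19*m/3 + 20/3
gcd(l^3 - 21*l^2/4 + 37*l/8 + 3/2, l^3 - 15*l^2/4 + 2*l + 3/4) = l + 1/4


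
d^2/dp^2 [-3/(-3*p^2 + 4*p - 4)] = 6*(-9*p^2 + 12*p + 4*(3*p - 2)^2 - 12)/(3*p^2 - 4*p + 4)^3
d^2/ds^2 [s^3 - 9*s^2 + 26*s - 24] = 6*s - 18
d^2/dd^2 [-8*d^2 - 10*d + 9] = -16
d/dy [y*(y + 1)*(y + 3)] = 3*y^2 + 8*y + 3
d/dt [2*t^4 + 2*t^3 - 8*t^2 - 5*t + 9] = 8*t^3 + 6*t^2 - 16*t - 5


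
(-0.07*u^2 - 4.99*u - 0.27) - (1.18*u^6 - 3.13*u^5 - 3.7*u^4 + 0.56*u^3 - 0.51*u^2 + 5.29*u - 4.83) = -1.18*u^6 + 3.13*u^5 + 3.7*u^4 - 0.56*u^3 + 0.44*u^2 - 10.28*u + 4.56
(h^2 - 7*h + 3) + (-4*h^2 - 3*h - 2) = -3*h^2 - 10*h + 1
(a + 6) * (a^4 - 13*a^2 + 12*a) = a^5 + 6*a^4 - 13*a^3 - 66*a^2 + 72*a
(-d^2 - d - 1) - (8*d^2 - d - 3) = 2 - 9*d^2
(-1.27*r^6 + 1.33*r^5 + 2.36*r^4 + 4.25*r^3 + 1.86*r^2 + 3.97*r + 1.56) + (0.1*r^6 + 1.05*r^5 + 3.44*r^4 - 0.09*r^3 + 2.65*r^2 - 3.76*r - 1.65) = -1.17*r^6 + 2.38*r^5 + 5.8*r^4 + 4.16*r^3 + 4.51*r^2 + 0.21*r - 0.0899999999999999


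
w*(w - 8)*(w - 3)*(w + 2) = w^4 - 9*w^3 + 2*w^2 + 48*w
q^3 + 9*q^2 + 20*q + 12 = (q + 1)*(q + 2)*(q + 6)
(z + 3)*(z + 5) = z^2 + 8*z + 15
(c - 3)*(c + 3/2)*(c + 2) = c^3 + c^2/2 - 15*c/2 - 9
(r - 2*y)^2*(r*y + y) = r^3*y - 4*r^2*y^2 + r^2*y + 4*r*y^3 - 4*r*y^2 + 4*y^3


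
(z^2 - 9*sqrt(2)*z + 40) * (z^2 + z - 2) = z^4 - 9*sqrt(2)*z^3 + z^3 - 9*sqrt(2)*z^2 + 38*z^2 + 18*sqrt(2)*z + 40*z - 80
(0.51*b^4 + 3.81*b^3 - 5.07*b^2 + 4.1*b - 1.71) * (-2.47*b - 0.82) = -1.2597*b^5 - 9.8289*b^4 + 9.3987*b^3 - 5.9696*b^2 + 0.8617*b + 1.4022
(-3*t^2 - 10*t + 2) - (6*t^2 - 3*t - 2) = -9*t^2 - 7*t + 4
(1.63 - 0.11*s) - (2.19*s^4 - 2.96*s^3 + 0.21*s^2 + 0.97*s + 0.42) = -2.19*s^4 + 2.96*s^3 - 0.21*s^2 - 1.08*s + 1.21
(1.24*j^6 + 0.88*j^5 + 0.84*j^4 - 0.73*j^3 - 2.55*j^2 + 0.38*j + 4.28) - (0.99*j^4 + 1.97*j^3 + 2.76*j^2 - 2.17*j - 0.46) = 1.24*j^6 + 0.88*j^5 - 0.15*j^4 - 2.7*j^3 - 5.31*j^2 + 2.55*j + 4.74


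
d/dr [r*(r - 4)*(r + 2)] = 3*r^2 - 4*r - 8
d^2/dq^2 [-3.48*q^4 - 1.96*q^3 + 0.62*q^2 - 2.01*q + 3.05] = -41.76*q^2 - 11.76*q + 1.24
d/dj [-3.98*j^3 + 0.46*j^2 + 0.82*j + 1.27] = -11.94*j^2 + 0.92*j + 0.82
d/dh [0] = 0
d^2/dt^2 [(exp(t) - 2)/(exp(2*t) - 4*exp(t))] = (exp(3*t) - 4*exp(2*t) + 24*exp(t) - 32)*exp(-t)/(exp(3*t) - 12*exp(2*t) + 48*exp(t) - 64)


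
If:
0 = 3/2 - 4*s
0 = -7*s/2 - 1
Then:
No Solution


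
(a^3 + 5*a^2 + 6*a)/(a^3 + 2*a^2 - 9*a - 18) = a/(a - 3)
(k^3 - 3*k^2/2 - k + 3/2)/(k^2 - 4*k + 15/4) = 2*(k^2 - 1)/(2*k - 5)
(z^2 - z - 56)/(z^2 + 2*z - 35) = (z - 8)/(z - 5)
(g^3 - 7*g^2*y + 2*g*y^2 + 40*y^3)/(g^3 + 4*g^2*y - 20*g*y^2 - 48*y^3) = (g - 5*y)/(g + 6*y)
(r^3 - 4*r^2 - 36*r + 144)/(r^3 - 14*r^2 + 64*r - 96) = (r + 6)/(r - 4)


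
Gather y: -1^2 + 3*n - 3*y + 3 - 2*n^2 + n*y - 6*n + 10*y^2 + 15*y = -2*n^2 - 3*n + 10*y^2 + y*(n + 12) + 2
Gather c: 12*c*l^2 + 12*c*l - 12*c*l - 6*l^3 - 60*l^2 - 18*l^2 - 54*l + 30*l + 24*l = 12*c*l^2 - 6*l^3 - 78*l^2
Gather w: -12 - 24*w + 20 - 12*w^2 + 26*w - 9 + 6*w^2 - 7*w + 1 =-6*w^2 - 5*w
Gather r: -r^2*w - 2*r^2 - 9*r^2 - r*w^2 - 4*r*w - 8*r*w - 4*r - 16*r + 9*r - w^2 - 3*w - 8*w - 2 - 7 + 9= r^2*(-w - 11) + r*(-w^2 - 12*w - 11) - w^2 - 11*w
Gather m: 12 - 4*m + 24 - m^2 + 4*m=36 - m^2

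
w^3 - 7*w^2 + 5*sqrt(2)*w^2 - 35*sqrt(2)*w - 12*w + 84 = (w - 7)*(w - sqrt(2))*(w + 6*sqrt(2))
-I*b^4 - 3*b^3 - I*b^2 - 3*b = b*(b - 3*I)*(b - I)*(-I*b + 1)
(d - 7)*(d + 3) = d^2 - 4*d - 21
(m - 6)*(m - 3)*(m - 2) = m^3 - 11*m^2 + 36*m - 36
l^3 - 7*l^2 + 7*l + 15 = (l - 5)*(l - 3)*(l + 1)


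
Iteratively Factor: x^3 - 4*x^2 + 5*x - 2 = (x - 1)*(x^2 - 3*x + 2) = (x - 2)*(x - 1)*(x - 1)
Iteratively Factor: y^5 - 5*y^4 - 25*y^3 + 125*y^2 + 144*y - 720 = (y + 3)*(y^4 - 8*y^3 - y^2 + 128*y - 240) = (y - 5)*(y + 3)*(y^3 - 3*y^2 - 16*y + 48) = (y - 5)*(y + 3)*(y + 4)*(y^2 - 7*y + 12) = (y - 5)*(y - 3)*(y + 3)*(y + 4)*(y - 4)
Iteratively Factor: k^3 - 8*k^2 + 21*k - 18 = (k - 2)*(k^2 - 6*k + 9) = (k - 3)*(k - 2)*(k - 3)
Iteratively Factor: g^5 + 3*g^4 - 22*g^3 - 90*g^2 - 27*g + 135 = (g + 3)*(g^4 - 22*g^2 - 24*g + 45) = (g + 3)^2*(g^3 - 3*g^2 - 13*g + 15) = (g - 5)*(g + 3)^2*(g^2 + 2*g - 3) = (g - 5)*(g - 1)*(g + 3)^2*(g + 3)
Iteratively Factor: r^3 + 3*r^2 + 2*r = (r)*(r^2 + 3*r + 2) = r*(r + 2)*(r + 1)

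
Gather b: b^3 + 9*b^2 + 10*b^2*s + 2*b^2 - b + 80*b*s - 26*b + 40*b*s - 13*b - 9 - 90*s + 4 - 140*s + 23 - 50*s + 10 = b^3 + b^2*(10*s + 11) + b*(120*s - 40) - 280*s + 28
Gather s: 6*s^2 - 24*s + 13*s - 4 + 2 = 6*s^2 - 11*s - 2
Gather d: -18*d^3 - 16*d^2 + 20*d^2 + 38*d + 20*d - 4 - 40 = -18*d^3 + 4*d^2 + 58*d - 44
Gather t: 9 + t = t + 9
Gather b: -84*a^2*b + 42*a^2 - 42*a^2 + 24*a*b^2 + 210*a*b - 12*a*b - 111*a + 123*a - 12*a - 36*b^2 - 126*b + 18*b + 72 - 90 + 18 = b^2*(24*a - 36) + b*(-84*a^2 + 198*a - 108)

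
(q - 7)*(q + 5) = q^2 - 2*q - 35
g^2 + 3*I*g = g*(g + 3*I)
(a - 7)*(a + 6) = a^2 - a - 42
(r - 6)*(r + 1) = r^2 - 5*r - 6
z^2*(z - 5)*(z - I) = z^4 - 5*z^3 - I*z^3 + 5*I*z^2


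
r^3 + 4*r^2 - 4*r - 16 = (r - 2)*(r + 2)*(r + 4)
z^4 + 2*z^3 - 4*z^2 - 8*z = z*(z - 2)*(z + 2)^2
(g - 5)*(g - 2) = g^2 - 7*g + 10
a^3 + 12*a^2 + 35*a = a*(a + 5)*(a + 7)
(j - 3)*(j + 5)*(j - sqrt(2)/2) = j^3 - sqrt(2)*j^2/2 + 2*j^2 - 15*j - sqrt(2)*j + 15*sqrt(2)/2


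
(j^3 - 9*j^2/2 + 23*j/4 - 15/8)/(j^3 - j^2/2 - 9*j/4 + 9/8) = (2*j - 5)/(2*j + 3)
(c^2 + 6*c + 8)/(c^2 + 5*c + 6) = (c + 4)/(c + 3)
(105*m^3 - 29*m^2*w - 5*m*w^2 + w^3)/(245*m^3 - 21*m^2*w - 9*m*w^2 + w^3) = (-3*m + w)/(-7*m + w)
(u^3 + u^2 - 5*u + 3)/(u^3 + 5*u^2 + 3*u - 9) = (u - 1)/(u + 3)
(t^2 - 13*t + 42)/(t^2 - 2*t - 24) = (t - 7)/(t + 4)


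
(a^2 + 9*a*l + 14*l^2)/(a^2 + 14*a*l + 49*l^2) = (a + 2*l)/(a + 7*l)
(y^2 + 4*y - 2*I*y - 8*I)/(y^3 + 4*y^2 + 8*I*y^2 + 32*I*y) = (y - 2*I)/(y*(y + 8*I))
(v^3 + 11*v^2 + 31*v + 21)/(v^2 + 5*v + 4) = (v^2 + 10*v + 21)/(v + 4)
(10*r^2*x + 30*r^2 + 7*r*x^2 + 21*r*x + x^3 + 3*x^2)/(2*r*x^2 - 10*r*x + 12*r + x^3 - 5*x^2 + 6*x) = (5*r*x + 15*r + x^2 + 3*x)/(x^2 - 5*x + 6)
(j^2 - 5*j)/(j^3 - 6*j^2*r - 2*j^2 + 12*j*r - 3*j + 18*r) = j*(j - 5)/(j^3 - 6*j^2*r - 2*j^2 + 12*j*r - 3*j + 18*r)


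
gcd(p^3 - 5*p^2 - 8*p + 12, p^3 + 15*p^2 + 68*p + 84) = p + 2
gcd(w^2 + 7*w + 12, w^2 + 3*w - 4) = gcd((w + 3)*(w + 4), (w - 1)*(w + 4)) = w + 4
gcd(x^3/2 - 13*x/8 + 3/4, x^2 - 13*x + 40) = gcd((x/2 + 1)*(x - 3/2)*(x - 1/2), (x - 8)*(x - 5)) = 1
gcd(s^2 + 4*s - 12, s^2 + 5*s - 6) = s + 6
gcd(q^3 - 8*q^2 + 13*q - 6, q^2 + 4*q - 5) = q - 1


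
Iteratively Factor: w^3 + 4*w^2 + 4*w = (w + 2)*(w^2 + 2*w) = (w + 2)^2*(w)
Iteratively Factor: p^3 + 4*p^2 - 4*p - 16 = (p - 2)*(p^2 + 6*p + 8) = (p - 2)*(p + 4)*(p + 2)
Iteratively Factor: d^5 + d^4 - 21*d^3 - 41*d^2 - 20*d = (d + 4)*(d^4 - 3*d^3 - 9*d^2 - 5*d) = (d + 1)*(d + 4)*(d^3 - 4*d^2 - 5*d) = (d - 5)*(d + 1)*(d + 4)*(d^2 + d) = (d - 5)*(d + 1)^2*(d + 4)*(d)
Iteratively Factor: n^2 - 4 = (n + 2)*(n - 2)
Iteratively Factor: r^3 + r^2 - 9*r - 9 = (r - 3)*(r^2 + 4*r + 3) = (r - 3)*(r + 1)*(r + 3)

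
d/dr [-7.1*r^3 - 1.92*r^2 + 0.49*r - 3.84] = -21.3*r^2 - 3.84*r + 0.49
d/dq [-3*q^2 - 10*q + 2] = -6*q - 10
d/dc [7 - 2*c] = -2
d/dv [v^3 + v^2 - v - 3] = 3*v^2 + 2*v - 1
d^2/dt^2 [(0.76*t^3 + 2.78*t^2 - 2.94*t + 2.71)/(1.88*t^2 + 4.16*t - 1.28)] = (-34.30368*t^3 + 73.327008*t^2 + 92.188416*t + 84.63872)/(6.644672*t^6 + 44.109312*t^5 + 84.031488*t^4 + 11.927552*t^3 - 57.212928*t^2 + 20.447232*t - 2.097152)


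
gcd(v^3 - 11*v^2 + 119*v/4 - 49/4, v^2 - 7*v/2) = v - 7/2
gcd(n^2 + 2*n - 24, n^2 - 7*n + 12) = n - 4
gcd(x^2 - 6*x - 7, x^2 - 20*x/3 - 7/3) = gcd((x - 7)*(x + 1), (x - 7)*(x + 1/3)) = x - 7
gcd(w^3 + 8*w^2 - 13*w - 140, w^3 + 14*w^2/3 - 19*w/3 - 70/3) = w + 5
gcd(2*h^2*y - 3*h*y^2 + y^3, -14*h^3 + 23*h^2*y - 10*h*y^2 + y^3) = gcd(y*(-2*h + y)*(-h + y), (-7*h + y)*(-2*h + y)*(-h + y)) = 2*h^2 - 3*h*y + y^2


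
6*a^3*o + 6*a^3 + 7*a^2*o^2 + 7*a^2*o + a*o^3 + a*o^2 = (a + o)*(6*a + o)*(a*o + a)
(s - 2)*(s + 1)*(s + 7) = s^3 + 6*s^2 - 9*s - 14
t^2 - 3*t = t*(t - 3)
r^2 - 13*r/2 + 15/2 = (r - 5)*(r - 3/2)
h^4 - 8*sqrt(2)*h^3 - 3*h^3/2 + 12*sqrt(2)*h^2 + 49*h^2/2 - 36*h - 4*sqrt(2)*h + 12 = (h - 1)*(h - 1/2)*(h - 6*sqrt(2))*(h - 2*sqrt(2))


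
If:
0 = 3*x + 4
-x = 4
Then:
No Solution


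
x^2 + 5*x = x*(x + 5)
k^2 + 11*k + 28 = (k + 4)*(k + 7)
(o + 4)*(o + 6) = o^2 + 10*o + 24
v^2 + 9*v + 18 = (v + 3)*(v + 6)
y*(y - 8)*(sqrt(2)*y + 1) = sqrt(2)*y^3 - 8*sqrt(2)*y^2 + y^2 - 8*y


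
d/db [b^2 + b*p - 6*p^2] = 2*b + p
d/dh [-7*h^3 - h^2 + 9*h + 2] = -21*h^2 - 2*h + 9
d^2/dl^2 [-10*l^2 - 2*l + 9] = -20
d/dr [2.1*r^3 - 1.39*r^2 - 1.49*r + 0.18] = 6.3*r^2 - 2.78*r - 1.49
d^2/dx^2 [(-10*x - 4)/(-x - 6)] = -112/(x + 6)^3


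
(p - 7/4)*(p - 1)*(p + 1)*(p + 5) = p^4 + 13*p^3/4 - 39*p^2/4 - 13*p/4 + 35/4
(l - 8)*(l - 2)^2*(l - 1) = l^4 - 13*l^3 + 48*l^2 - 68*l + 32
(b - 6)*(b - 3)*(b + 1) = b^3 - 8*b^2 + 9*b + 18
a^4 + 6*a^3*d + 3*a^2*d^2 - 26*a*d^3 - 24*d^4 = (a - 2*d)*(a + d)*(a + 3*d)*(a + 4*d)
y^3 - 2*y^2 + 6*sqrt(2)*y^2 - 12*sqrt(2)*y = y*(y - 2)*(y + 6*sqrt(2))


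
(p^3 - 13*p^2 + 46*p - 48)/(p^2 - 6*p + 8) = (p^2 - 11*p + 24)/(p - 4)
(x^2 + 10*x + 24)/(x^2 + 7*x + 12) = (x + 6)/(x + 3)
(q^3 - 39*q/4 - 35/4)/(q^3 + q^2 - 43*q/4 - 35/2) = (q + 1)/(q + 2)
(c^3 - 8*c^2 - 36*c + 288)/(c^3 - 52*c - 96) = (c - 6)/(c + 2)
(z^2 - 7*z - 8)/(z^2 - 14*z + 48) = (z + 1)/(z - 6)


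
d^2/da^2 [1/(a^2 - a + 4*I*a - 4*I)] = 2*(-a^2 + a - 4*I*a + (2*a - 1 + 4*I)^2 + 4*I)/(a^2 - a + 4*I*a - 4*I)^3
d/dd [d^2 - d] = 2*d - 1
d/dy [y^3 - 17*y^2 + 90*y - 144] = 3*y^2 - 34*y + 90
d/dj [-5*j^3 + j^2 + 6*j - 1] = -15*j^2 + 2*j + 6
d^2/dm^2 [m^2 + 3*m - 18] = 2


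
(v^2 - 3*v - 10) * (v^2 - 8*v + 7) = v^4 - 11*v^3 + 21*v^2 + 59*v - 70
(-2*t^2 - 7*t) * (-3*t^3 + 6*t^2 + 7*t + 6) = 6*t^5 + 9*t^4 - 56*t^3 - 61*t^2 - 42*t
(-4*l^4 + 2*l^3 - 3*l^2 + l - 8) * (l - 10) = -4*l^5 + 42*l^4 - 23*l^3 + 31*l^2 - 18*l + 80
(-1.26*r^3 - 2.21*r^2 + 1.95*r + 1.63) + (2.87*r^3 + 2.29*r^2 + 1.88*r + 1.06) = 1.61*r^3 + 0.0800000000000001*r^2 + 3.83*r + 2.69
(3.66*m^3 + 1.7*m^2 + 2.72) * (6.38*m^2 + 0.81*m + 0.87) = 23.3508*m^5 + 13.8106*m^4 + 4.5612*m^3 + 18.8326*m^2 + 2.2032*m + 2.3664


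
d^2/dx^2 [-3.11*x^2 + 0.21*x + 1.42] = -6.22000000000000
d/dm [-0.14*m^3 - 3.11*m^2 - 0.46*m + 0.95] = -0.42*m^2 - 6.22*m - 0.46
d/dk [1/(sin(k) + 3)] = -cos(k)/(sin(k) + 3)^2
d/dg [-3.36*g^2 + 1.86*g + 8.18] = 1.86 - 6.72*g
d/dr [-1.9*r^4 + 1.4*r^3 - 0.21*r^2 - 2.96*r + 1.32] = -7.6*r^3 + 4.2*r^2 - 0.42*r - 2.96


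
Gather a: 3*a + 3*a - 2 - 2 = 6*a - 4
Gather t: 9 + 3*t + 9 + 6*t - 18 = 9*t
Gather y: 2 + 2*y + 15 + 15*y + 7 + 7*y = 24*y + 24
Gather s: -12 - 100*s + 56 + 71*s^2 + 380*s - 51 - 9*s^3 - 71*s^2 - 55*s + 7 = -9*s^3 + 225*s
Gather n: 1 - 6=-5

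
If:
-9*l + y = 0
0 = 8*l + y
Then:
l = 0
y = 0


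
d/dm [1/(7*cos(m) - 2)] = 7*sin(m)/(7*cos(m) - 2)^2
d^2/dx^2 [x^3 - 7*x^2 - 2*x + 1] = 6*x - 14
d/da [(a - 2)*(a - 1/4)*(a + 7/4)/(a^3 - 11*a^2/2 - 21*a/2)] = (-160*a^4 - 452*a^3 - 521*a^2 + 308*a + 294)/(8*a^2*(4*a^4 - 44*a^3 + 37*a^2 + 462*a + 441))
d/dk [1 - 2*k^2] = -4*k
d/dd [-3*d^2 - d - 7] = -6*d - 1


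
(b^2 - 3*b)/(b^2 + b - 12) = b/(b + 4)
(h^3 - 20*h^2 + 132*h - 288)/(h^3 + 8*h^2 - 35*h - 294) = (h^2 - 14*h + 48)/(h^2 + 14*h + 49)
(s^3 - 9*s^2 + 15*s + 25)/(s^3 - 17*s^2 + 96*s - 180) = (s^2 - 4*s - 5)/(s^2 - 12*s + 36)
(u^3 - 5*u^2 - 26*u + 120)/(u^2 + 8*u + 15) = (u^2 - 10*u + 24)/(u + 3)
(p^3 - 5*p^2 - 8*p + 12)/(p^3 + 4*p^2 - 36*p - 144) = (p^2 + p - 2)/(p^2 + 10*p + 24)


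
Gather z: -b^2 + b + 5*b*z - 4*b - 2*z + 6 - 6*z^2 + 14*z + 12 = -b^2 - 3*b - 6*z^2 + z*(5*b + 12) + 18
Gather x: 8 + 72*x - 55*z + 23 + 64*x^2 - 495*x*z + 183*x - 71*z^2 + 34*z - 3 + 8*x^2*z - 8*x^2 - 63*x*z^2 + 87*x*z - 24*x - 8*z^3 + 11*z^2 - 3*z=x^2*(8*z + 56) + x*(-63*z^2 - 408*z + 231) - 8*z^3 - 60*z^2 - 24*z + 28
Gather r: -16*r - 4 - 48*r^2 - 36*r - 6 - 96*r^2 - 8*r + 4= -144*r^2 - 60*r - 6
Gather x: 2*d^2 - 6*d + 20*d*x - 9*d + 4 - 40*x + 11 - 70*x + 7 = 2*d^2 - 15*d + x*(20*d - 110) + 22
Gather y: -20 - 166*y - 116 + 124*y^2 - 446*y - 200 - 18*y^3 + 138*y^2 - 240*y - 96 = -18*y^3 + 262*y^2 - 852*y - 432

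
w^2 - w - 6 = (w - 3)*(w + 2)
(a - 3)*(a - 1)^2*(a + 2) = a^4 - 3*a^3 - 3*a^2 + 11*a - 6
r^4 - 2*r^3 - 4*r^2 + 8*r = r*(r - 2)^2*(r + 2)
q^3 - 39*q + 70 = (q - 5)*(q - 2)*(q + 7)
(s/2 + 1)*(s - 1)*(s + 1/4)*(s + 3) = s^4/2 + 17*s^3/8 + s^2 - 23*s/8 - 3/4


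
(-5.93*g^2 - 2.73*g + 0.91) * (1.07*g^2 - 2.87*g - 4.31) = -6.3451*g^4 + 14.098*g^3 + 34.3671*g^2 + 9.1546*g - 3.9221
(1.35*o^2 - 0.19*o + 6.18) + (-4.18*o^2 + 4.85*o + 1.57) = -2.83*o^2 + 4.66*o + 7.75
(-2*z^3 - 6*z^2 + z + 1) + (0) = -2*z^3 - 6*z^2 + z + 1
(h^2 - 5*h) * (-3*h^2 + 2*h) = -3*h^4 + 17*h^3 - 10*h^2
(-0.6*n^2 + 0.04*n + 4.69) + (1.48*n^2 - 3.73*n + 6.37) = 0.88*n^2 - 3.69*n + 11.06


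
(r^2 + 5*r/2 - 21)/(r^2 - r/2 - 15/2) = (-2*r^2 - 5*r + 42)/(-2*r^2 + r + 15)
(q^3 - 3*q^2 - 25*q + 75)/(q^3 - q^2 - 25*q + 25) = (q - 3)/(q - 1)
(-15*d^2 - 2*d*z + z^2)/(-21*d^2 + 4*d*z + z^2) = (-15*d^2 - 2*d*z + z^2)/(-21*d^2 + 4*d*z + z^2)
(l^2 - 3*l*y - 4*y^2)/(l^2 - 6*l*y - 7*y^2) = (-l + 4*y)/(-l + 7*y)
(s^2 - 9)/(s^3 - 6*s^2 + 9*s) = (s + 3)/(s*(s - 3))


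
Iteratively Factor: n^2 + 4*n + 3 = (n + 3)*(n + 1)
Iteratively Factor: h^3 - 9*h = (h - 3)*(h^2 + 3*h) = (h - 3)*(h + 3)*(h)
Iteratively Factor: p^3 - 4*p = (p + 2)*(p^2 - 2*p) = (p - 2)*(p + 2)*(p)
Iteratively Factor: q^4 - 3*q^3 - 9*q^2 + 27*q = (q)*(q^3 - 3*q^2 - 9*q + 27) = q*(q - 3)*(q^2 - 9) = q*(q - 3)^2*(q + 3)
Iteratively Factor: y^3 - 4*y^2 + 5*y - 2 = (y - 1)*(y^2 - 3*y + 2) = (y - 1)^2*(y - 2)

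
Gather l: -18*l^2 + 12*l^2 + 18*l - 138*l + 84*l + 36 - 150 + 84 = -6*l^2 - 36*l - 30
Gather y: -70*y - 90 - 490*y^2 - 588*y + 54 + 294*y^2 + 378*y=-196*y^2 - 280*y - 36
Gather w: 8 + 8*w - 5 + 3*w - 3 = 11*w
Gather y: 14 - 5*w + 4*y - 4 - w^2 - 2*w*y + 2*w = -w^2 - 3*w + y*(4 - 2*w) + 10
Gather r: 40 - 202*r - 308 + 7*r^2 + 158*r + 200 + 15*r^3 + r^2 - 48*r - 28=15*r^3 + 8*r^2 - 92*r - 96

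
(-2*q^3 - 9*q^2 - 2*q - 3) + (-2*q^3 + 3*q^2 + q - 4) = -4*q^3 - 6*q^2 - q - 7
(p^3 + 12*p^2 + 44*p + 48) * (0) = 0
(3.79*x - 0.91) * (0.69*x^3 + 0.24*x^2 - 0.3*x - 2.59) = 2.6151*x^4 + 0.2817*x^3 - 1.3554*x^2 - 9.5431*x + 2.3569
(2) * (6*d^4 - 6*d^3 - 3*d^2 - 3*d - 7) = 12*d^4 - 12*d^3 - 6*d^2 - 6*d - 14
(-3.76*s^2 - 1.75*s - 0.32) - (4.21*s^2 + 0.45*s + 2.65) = -7.97*s^2 - 2.2*s - 2.97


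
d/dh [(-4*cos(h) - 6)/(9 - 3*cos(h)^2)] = 4*(cos(h)^2 + 3*cos(h) + 3)*sin(h)/(3*(cos(h)^2 - 3)^2)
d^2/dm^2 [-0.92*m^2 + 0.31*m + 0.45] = -1.84000000000000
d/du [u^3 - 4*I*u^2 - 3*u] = 3*u^2 - 8*I*u - 3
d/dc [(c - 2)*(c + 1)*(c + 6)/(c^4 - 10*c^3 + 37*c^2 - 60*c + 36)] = (-c^3 - 17*c^2 + 8*c + 84)/(c^5 - 13*c^4 + 67*c^3 - 171*c^2 + 216*c - 108)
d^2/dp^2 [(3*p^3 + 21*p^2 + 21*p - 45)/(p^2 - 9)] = 96/(p^3 - 9*p^2 + 27*p - 27)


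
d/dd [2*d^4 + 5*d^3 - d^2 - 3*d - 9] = 8*d^3 + 15*d^2 - 2*d - 3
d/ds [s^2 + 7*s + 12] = 2*s + 7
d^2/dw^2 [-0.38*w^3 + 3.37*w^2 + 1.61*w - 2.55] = 6.74 - 2.28*w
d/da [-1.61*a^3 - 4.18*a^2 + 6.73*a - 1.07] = -4.83*a^2 - 8.36*a + 6.73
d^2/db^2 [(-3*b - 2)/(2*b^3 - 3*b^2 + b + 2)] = 2*(-(3*b + 2)*(6*b^2 - 6*b + 1)^2 + 3*(6*b^2 - 6*b + (2*b - 1)*(3*b + 2) + 1)*(2*b^3 - 3*b^2 + b + 2))/(2*b^3 - 3*b^2 + b + 2)^3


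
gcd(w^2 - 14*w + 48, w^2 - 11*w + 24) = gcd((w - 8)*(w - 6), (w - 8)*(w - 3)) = w - 8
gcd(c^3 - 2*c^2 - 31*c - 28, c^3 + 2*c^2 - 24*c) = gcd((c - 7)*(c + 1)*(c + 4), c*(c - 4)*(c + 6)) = 1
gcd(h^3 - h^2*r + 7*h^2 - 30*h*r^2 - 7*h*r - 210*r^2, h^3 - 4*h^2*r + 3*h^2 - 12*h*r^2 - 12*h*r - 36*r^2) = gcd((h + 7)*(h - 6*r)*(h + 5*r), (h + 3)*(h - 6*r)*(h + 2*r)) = -h + 6*r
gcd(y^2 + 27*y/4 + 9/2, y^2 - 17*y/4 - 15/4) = y + 3/4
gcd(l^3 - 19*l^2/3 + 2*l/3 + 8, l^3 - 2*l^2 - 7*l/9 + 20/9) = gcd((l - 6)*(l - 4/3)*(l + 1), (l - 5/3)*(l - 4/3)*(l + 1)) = l^2 - l/3 - 4/3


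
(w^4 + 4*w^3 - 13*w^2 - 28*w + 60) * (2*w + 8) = 2*w^5 + 16*w^4 + 6*w^3 - 160*w^2 - 104*w + 480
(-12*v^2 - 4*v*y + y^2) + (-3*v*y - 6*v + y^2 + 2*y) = -12*v^2 - 7*v*y - 6*v + 2*y^2 + 2*y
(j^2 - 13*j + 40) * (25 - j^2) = -j^4 + 13*j^3 - 15*j^2 - 325*j + 1000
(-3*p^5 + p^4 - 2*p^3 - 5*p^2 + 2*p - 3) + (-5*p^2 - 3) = -3*p^5 + p^4 - 2*p^3 - 10*p^2 + 2*p - 6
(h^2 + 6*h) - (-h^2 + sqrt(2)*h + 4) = 2*h^2 - sqrt(2)*h + 6*h - 4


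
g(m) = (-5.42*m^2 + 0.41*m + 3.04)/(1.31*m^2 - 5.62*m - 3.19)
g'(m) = (0.41 - 10.84*m)/(1.31*m^2 - 5.62*m - 3.19) + (5.62 - 2.62*m)*(-5.42*m^2 + 0.41*m + 3.04)/(1.31*m^2 - 5.62*m - 3.19)^2 = (29.9233*m^2 + 26.6148*m + 15.7769)/(1.7161*m^4 - 14.7244*m^3 + 23.2266*m^2 + 35.8556*m + 10.1761)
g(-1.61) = -1.26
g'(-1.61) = 0.59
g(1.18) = 0.50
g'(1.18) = 1.39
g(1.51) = 1.00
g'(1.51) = 1.64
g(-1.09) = -0.86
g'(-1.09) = 1.11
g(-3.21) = -1.91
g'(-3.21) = 0.30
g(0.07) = -0.85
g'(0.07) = 1.39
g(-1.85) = -1.39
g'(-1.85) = 0.50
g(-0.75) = -0.18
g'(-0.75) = 4.07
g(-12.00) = -3.09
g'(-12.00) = 0.06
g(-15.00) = -3.25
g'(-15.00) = 0.04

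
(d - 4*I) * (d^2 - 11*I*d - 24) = d^3 - 15*I*d^2 - 68*d + 96*I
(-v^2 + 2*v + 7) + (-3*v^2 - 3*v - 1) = -4*v^2 - v + 6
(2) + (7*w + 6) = 7*w + 8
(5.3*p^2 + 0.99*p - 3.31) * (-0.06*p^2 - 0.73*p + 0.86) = -0.318*p^4 - 3.9284*p^3 + 4.0339*p^2 + 3.2677*p - 2.8466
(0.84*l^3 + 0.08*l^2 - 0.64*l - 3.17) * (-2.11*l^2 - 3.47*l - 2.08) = -1.7724*l^5 - 3.0836*l^4 - 0.6744*l^3 + 8.7431*l^2 + 12.3311*l + 6.5936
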